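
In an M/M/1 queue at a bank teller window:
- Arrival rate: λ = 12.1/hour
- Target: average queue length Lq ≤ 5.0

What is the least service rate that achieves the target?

For M/M/1: Lq = λ²/(μ(μ-λ))
Need Lq ≤ 5.0, i.e. μ(μ-λ) ≥ λ²/5.0
μ² - 12.1μ - 146.41/5.0 ≥ 0  →  μ² - 12.1μ - 29.2820 ≥ 0
Quadratic formula (positive root): μ = [λ + √(λ² + 4×29.2820)]/2
Discriminant: 146.41 + 4×29.2820 = 263.5380, √263.5380 = 16.2339
μ ≥ (12.1 + 16.2339)/2 = 14.1669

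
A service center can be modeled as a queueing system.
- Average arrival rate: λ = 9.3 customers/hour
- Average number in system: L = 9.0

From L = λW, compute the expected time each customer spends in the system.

Little's Law: L = λW, so W = L/λ
W = 9.0/9.3 = 0.9677 hours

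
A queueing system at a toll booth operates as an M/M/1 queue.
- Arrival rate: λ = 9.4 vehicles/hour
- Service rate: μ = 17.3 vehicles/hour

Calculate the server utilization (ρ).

Server utilization: ρ = λ/μ
ρ = 9.4/17.3 = 0.5434
The server is busy 54.34% of the time.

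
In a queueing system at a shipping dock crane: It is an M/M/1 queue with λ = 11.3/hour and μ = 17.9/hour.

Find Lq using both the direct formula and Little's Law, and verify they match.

Method 1 (direct): Lq = λ²/(μ(μ-λ)) = 127.69/(17.9 × 6.60) = 1.0808

Method 2 (Little's Law):
W = 1/(μ-λ) = 1/6.60 = 0.15152
Wq = W - 1/μ = 0.15152 - 0.055866 = 0.09565
Lq = λWq = 11.3 × 0.09565 = 1.0808 ✔ (matches Method 1)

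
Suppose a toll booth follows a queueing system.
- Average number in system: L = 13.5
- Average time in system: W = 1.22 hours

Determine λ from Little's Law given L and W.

Little's Law: L = λW, so λ = L/W
λ = 13.5/1.22 = 11.0656 vehicles/hour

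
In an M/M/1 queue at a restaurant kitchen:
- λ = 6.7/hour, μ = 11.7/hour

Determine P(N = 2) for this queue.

ρ = λ/μ = 6.7/11.7 = 0.5726
P(n) = (1-ρ)ρⁿ
P(2) = (1-0.5726) × 0.5726^2
P(2) = 0.4274 × 0.3279
P(2) = 0.1401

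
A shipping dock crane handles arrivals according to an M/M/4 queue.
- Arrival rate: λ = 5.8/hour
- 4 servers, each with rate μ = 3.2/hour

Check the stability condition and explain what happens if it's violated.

Stability requires ρ = λ/(cμ) < 1
ρ = 5.8/(4 × 3.2) = 5.8/12.80 = 0.4531
Since 0.4531 < 1, the system is STABLE.
The servers are busy 45.31% of the time.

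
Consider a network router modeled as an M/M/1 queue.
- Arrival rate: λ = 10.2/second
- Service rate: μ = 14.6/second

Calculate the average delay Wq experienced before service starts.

First, compute utilization: ρ = λ/μ = 10.2/14.6 = 0.6986
For M/M/1: Wq = λ/(μ(μ-λ))
Wq = 10.2/(14.6 × (14.6-10.2))
Wq = 10.2/(14.6 × 4.40)
Wq = 0.1588 seconds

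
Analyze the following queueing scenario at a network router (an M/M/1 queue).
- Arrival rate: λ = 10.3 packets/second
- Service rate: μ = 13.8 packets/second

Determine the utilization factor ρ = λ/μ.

Server utilization: ρ = λ/μ
ρ = 10.3/13.8 = 0.7464
The server is busy 74.64% of the time.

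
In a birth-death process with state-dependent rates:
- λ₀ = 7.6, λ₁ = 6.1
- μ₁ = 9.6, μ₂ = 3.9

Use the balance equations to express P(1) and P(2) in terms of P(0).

Balance equations:
State 0: λ₀P₀ = μ₁P₁ → P₁ = (λ₀/μ₁)P₀ = (7.6/9.6)P₀ = 0.7917P₀
State 1: P₂ = (λ₀λ₁)/(μ₁μ₂)P₀ = (7.6×6.1)/(9.6×3.9)P₀ = 1.2382P₀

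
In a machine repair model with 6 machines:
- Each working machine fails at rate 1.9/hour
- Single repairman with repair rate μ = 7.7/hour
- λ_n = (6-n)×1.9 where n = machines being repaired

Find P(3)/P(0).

P(3)/P(0) = ∏_{i=0}^{3-1} λ_i/μ_{i+1}
= (6-0)×1.9/7.7 × (6-1)×1.9/7.7 × (6-2)×1.9/7.7
= 1.8029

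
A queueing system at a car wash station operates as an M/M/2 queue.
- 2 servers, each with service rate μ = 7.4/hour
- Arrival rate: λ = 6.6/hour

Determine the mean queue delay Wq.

Traffic intensity: ρ = λ/(cμ) = 6.6/(2×7.4) = 0.4459
Since ρ = 0.4459 < 1, system is stable.
Offered load a = λ/μ = cρ = 6.6/7.4 = 0.8919
P₀ = [ Σₙ₌₀^1 aⁿ/n! + a^2/(2!(1-ρ)) ]⁻¹
Σ = a^0/0! + a^1/1! = 1.0000 + 0.8919 = 1.8919
a^2/(2!(1-ρ)) = 0.79547/(2 × 0.55405) = 0.7179
P₀ = 1/(1.8919 + 0.7179) = 0.3832
Lq = P₀·a^2·ρ / (2!(1-ρ)²) = 0.3832 × 0.7955 × 0.4459 / (2 × 0.3070) = 0.2214
Wq = Lq/λ = 0.2214/6.6 = 0.03355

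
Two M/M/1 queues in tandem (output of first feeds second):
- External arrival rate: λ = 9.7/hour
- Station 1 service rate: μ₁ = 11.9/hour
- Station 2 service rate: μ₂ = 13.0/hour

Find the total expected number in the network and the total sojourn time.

By Jackson's theorem, each station behaves as independent M/M/1.
Station 1: ρ₁ = 9.7/11.9 = 0.8151, L₁ = ρ₁/(1-ρ₁) = λ/(μ₁-λ) = 9.7/2.20 = 4.4091
Station 2: ρ₂ = 9.7/13.0 = 0.7462, L₂ = ρ₂/(1-ρ₂) = λ/(μ₂-λ) = 9.7/3.30 = 2.9394
Total: L = L₁ + L₂ = 4.4091 + 2.9394 = 7.3485
W = L/λ = 7.3485/9.7 = 0.7576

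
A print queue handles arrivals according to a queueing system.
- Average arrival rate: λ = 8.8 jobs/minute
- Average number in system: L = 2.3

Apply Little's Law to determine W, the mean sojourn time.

Little's Law: L = λW, so W = L/λ
W = 2.3/8.8 = 0.2614 minutes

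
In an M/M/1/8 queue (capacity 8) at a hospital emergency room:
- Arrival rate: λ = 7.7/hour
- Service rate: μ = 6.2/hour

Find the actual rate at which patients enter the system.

ρ = λ/μ = 7.7/6.2 = 1.24194
P₀ = (1-ρ)/(1-ρ^(K+1)) = (1-1.24194)/(1-1.24194^9) = -0.24194/-6.0292 = 0.04013
P_K = P₀×ρ^K = 0.04013 × 1.24194^8 = 0.04013 × 5.6598 = 0.2271
λ_eff = λ(1-P_K) = 7.7 × (1 - 0.22712) = 7.7 × 0.77288 = 5.9512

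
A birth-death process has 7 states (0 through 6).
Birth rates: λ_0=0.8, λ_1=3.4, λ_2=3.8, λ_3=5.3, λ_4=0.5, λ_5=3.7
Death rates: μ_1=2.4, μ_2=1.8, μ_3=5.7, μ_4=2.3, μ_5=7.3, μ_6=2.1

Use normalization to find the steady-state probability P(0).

Ratios P(n)/P(0) = (λ₀···λₙ₋₁)/(μ₁···μₙ):
P(1)/P(0) = (0.8)/(2.4) = 0.3333
P(2)/P(0) = (0.8×3.4)/(2.4×1.8) = 0.6296
P(3)/P(0) = (0.8×3.4×3.8)/(2.4×1.8×5.7) = 0.4198
P(4)/P(0) = (0.8×3.4×3.8×5.3)/(2.4×1.8×5.7×2.3) = 0.9673
P(5)/P(0) = (0.8×3.4×3.8×5.3×0.5)/(2.4×1.8×5.7×2.3×7.3) = 0.06625
P(6)/P(0) = (0.8×3.4×3.8×5.3×0.5×3.7)/(2.4×1.8×5.7×2.3×7.3×2.1) = 0.1167

Normalization: ∑ P(n) = 1
P(0) × (1.0000 + 0.3333 + 0.6296 + 0.4198 + 0.9673 + 0.06625 + 0.1167) = 1
P(0) × 3.5330 = 1
P(0) = 1/3.5330 = 0.2830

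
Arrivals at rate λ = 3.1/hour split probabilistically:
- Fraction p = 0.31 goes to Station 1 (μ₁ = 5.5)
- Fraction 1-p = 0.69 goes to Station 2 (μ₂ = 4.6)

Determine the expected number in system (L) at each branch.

Effective rates: λ₁ = 3.1×0.31 = 0.961, λ₂ = 3.1×0.69 = 2.139
Station 1: ρ₁ = 0.961/5.5 = 0.1747, L₁ = ρ₁/(1-ρ₁) = 0.1747/(1-0.1747) = 0.2117
Station 2: ρ₂ = 2.139/4.6 = 0.4650, L₂ = ρ₂/(1-ρ₂) = 0.4650/(1-0.4650) = 0.8692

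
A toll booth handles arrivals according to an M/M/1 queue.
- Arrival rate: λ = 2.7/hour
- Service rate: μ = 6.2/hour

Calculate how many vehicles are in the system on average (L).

ρ = λ/μ = 2.7/6.2 = 0.4355
For M/M/1: L = λ/(μ-λ)
L = 2.7/(6.2-2.7) = 2.7/3.50
L = 0.7714 vehicles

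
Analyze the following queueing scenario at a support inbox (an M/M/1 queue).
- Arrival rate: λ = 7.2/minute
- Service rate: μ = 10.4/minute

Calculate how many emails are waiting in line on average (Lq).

ρ = λ/μ = 7.2/10.4 = 0.6923
For M/M/1: Lq = λ²/(μ(μ-λ))
Lq = 51.84/(10.4 × 3.20)
Lq = 1.5577 emails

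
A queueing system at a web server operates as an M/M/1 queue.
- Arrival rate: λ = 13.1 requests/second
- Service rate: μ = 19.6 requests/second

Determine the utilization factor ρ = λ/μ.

Server utilization: ρ = λ/μ
ρ = 13.1/19.6 = 0.6684
The server is busy 66.84% of the time.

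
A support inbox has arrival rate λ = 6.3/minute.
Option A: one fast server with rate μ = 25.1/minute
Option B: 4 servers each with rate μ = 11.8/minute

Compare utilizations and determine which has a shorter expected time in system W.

Option A: single server μ = 25.1 (M/M/1)
  ρ_A = 6.3/25.1 = 0.2510
  W_A = 1/(μ-λ) = 1/(25.1-6.3) = 1/18.80 = 0.05319

Option B: 4 servers μ = 11.8 (M/M/4)
  ρ_B = λ/(cμ) = 6.3/(4×11.8) = 0.1335
  Offered load a = λ/μ = cρ = 6.3/11.8 = 0.5339
  P₀ = [ Σₙ₌₀^3 aⁿ/n! + a^4/(4!(1-ρ)) ]⁻¹
  Σ = a^0/0! + a^1/1! + a^2/2! + a^3/3! = 1.0000 + 0.5339 + 0.1425 + 0.02536 = 1.7018
  a^4/(4!(1-ρ)) = 0.08125/(24 × 0.8665) = 0.003907
  P₀ = 1/(1.7018 + 0.003907) = 0.5863
  Lq = P₀·a^4·ρ / (4!(1-ρ)²) = 0.58627 × 0.081252 × 0.13347 / (24 × 0.75087) = 0.0003528
  Wq_B = Lq/λ = 0.000352824/6.3 = 0.000056004
  W_B = Wq_B + 1/μ = 0.000056004 + 0.084746 = 0.08480

Since W_A = 0.05319 < W_B = 0.08480, Option A (single fast server) has the shorter time in system.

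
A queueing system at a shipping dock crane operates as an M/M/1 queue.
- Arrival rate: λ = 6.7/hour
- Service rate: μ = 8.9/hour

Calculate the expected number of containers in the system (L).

ρ = λ/μ = 6.7/8.9 = 0.7528
For M/M/1: L = λ/(μ-λ)
L = 6.7/(8.9-6.7) = 6.7/2.20
L = 3.0455 containers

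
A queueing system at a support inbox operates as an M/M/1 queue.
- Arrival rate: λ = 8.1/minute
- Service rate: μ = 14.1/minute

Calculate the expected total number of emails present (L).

ρ = λ/μ = 8.1/14.1 = 0.5745
For M/M/1: L = λ/(μ-λ)
L = 8.1/(14.1-8.1) = 8.1/6.00
L = 1.3500 emails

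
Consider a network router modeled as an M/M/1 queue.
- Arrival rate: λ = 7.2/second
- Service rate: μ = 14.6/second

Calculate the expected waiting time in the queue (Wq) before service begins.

First, compute utilization: ρ = λ/μ = 7.2/14.6 = 0.4932
For M/M/1: Wq = λ/(μ(μ-λ))
Wq = 7.2/(14.6 × (14.6-7.2))
Wq = 7.2/(14.6 × 7.40)
Wq = 0.06664 seconds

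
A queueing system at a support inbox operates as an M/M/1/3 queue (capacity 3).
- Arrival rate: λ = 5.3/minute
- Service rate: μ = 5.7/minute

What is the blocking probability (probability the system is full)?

ρ = λ/μ = 5.3/5.7 = 0.9298
P₀ = (1-ρ)/(1-ρ^(K+1)) = (1-0.9298)/(1-0.9298^4) = 0.07020/0.2526 = 0.2779
P_K = P₀×ρ^K = 0.2779 × 0.9298^3 = 0.2779 × 0.8038 = 0.2234
Blocking probability = 22.34%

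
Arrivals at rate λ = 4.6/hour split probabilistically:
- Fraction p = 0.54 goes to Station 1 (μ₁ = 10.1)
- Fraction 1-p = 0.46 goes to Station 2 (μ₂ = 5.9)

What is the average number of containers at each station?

Effective rates: λ₁ = 4.6×0.54 = 2.484, λ₂ = 4.6×0.46 = 2.116
Station 1: ρ₁ = 2.484/10.1 = 0.24594, L₁ = ρ₁/(1-ρ₁) = 0.24594/(1-0.24594) = 0.3262
Station 2: ρ₂ = 2.116/5.9 = 0.35864, L₂ = ρ₂/(1-ρ₂) = 0.35864/(1-0.35864) = 0.5592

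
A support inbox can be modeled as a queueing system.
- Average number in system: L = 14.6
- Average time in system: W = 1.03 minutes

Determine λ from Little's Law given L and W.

Little's Law: L = λW, so λ = L/W
λ = 14.6/1.03 = 14.1748 emails/minute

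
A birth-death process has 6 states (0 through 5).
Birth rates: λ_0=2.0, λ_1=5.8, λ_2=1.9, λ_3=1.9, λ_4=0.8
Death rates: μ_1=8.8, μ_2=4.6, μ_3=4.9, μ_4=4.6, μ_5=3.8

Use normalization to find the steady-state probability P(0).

Ratios P(n)/P(0) = (λ₀···λₙ₋₁)/(μ₁···μₙ):
P(1)/P(0) = (2.0)/(8.8) = 0.22727
P(2)/P(0) = (2.0×5.8)/(8.8×4.6) = 0.28656
P(3)/P(0) = (2.0×5.8×1.9)/(8.8×4.6×4.9) = 0.11112
P(4)/P(0) = (2.0×5.8×1.9×1.9)/(8.8×4.6×4.9×4.6) = 0.045896
P(5)/P(0) = (2.0×5.8×1.9×1.9×0.8)/(8.8×4.6×4.9×4.6×3.8) = 0.0096622

Normalization: ∑ P(n) = 1
P(0) × (1.0000 + 0.22727 + 0.28656 + 0.11112 + 0.045896 + 0.0096622) = 1
P(0) × 1.6805 = 1
P(0) = 1/1.6805 = 0.5951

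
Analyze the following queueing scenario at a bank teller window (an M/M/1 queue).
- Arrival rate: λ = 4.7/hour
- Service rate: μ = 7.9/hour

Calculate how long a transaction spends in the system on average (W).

First, compute utilization: ρ = λ/μ = 4.7/7.9 = 0.5949
For M/M/1: W = 1/(μ-λ)
W = 1/(7.9-4.7) = 1/3.20
W = 0.3125 hours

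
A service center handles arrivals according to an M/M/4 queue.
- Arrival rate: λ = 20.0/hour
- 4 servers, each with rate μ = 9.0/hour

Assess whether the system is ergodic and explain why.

Stability requires ρ = λ/(cμ) < 1
ρ = 20.0/(4 × 9.0) = 20.0/36.00 = 0.5556
Since 0.5556 < 1, the system is STABLE.
The servers are busy 55.56% of the time.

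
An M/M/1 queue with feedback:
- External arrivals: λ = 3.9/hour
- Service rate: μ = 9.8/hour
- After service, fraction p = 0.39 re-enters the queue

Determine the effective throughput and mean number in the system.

Effective arrival rate: λ_eff = λ/(1-p) = 3.9/(1-0.39) = 3.9/0.61 = 6.3934
ρ = λ_eff/μ = 6.3934/9.8 = 0.65239
L = ρ/(1-ρ) = 0.65239/(1-0.65239) = 1.8768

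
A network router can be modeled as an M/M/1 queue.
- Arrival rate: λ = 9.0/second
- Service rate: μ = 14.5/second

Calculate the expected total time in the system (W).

First, compute utilization: ρ = λ/μ = 9.0/14.5 = 0.6207
For M/M/1: W = 1/(μ-λ)
W = 1/(14.5-9.0) = 1/5.50
W = 0.1818 seconds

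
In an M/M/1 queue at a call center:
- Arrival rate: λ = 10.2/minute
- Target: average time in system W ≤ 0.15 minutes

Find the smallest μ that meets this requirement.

For M/M/1: W = 1/(μ-λ)
Need W ≤ 0.15, so 1/(μ-λ) ≤ 0.15
μ - λ ≥ 1/0.15 = 6.6667
μ ≥ 10.2 + 6.6667 = 16.8667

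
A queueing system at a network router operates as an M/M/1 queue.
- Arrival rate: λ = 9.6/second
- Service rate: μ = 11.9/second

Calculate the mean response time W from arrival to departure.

First, compute utilization: ρ = λ/μ = 9.6/11.9 = 0.8067
For M/M/1: W = 1/(μ-λ)
W = 1/(11.9-9.6) = 1/2.30
W = 0.4348 seconds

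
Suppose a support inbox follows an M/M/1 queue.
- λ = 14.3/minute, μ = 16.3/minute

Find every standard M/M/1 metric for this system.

Step 1: ρ = λ/μ = 14.3/16.3 = 0.8773
Step 2: L = λ/(μ-λ) = 14.3/2.00 = 7.1500
Step 3: Lq = λ²/(μ(μ-λ)) = 204.49/(16.3×2.00) = 6.2727
Step 4: W = 1/(μ-λ) = 1/2.00 = 0.5000
Step 5: Wq = λ/(μ(μ-λ)) = 14.3/(16.3×2.00) = 0.4387
Step 6: P(0) = 1-ρ = 0.1227
Verify: L = λW = 14.3×0.5000 = 7.1500 ✔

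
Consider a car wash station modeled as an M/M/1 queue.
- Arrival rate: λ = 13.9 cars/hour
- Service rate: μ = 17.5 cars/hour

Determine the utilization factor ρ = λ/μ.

Server utilization: ρ = λ/μ
ρ = 13.9/17.5 = 0.7943
The server is busy 79.43% of the time.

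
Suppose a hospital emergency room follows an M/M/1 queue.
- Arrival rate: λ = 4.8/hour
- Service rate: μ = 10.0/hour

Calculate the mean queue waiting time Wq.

First, compute utilization: ρ = λ/μ = 4.8/10.0 = 0.4800
For M/M/1: Wq = λ/(μ(μ-λ))
Wq = 4.8/(10.0 × (10.0-4.8))
Wq = 4.8/(10.0 × 5.20)
Wq = 0.09231 hours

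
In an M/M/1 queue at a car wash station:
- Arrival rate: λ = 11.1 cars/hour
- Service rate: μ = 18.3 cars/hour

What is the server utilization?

Server utilization: ρ = λ/μ
ρ = 11.1/18.3 = 0.6066
The server is busy 60.66% of the time.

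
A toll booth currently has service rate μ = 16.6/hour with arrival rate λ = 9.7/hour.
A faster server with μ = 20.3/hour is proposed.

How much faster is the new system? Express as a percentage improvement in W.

System 1: ρ₁ = 9.7/16.6 = 0.5843, W₁ = 1/(16.6-9.7) = 0.14493
System 2: ρ₂ = 9.7/20.3 = 0.4778, W₂ = 1/(20.3-9.7) = 0.094340
Improvement: (W₁-W₂)/W₁ = (0.14493-0.094340)/0.14493 = 34.91%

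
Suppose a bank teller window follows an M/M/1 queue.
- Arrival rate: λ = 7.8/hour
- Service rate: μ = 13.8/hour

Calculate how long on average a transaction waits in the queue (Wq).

First, compute utilization: ρ = λ/μ = 7.8/13.8 = 0.5652
For M/M/1: Wq = λ/(μ(μ-λ))
Wq = 7.8/(13.8 × (13.8-7.8))
Wq = 7.8/(13.8 × 6.00)
Wq = 0.09420 hours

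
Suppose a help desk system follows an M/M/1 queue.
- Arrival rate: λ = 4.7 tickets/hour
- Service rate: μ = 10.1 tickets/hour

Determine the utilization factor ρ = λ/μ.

Server utilization: ρ = λ/μ
ρ = 4.7/10.1 = 0.4653
The server is busy 46.53% of the time.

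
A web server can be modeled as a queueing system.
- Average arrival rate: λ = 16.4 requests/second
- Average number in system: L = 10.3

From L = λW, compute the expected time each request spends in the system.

Little's Law: L = λW, so W = L/λ
W = 10.3/16.4 = 0.6280 seconds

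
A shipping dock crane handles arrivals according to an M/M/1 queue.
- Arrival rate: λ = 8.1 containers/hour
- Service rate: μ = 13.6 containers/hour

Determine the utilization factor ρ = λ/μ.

Server utilization: ρ = λ/μ
ρ = 8.1/13.6 = 0.5956
The server is busy 59.56% of the time.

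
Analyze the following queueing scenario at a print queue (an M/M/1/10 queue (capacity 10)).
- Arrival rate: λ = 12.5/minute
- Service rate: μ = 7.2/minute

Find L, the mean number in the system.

ρ = λ/μ = 12.5/7.2 = 1.73611
P₀ = (1-ρ)/(1-ρ^(K+1)) = (1-1.73611)/(1-1.73611^11) = -0.7361/-430.8666 = 0.001708
P_K = P₀×ρ^K = 0.0017084 × 1.73611^10 = 0.0017084 × 248.7553 = 0.4250
L = ρ[1 - (K+1)ρ^K + Kρ^(K+1)] / [(1-ρ)(1-ρ^(K+1))]
L = 1.73611 × (1 - 11×248.7553 + 10×431.8666) / ((1 - 1.73611) × (1 - 431.8666)) = 8.6670 jobs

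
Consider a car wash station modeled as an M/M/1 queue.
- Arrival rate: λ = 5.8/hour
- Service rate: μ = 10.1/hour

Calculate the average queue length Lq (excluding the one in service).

ρ = λ/μ = 5.8/10.1 = 0.5743
For M/M/1: Lq = λ²/(μ(μ-λ))
Lq = 33.64/(10.1 × 4.30)
Lq = 0.7746 cars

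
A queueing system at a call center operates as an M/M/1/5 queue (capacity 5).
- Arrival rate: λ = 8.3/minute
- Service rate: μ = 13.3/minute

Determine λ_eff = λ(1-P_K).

ρ = λ/μ = 8.3/13.3 = 0.62406
P₀ = (1-ρ)/(1-ρ^(K+1)) = (1-0.62406)/(1-0.62406^6) = 0.3759/0.9409 = 0.3995
P_K = P₀×ρ^K = 0.39954 × 0.62406^5 = 0.39954 × 0.094652 = 0.03782
λ_eff = λ(1-P_K) = 8.3 × (1 - 0.03782) = 8.3 × 0.96218 = 7.9861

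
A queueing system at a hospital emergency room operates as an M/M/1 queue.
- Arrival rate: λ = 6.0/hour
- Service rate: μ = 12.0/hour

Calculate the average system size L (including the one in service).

ρ = λ/μ = 6.0/12.0 = 0.5000
For M/M/1: L = λ/(μ-λ)
L = 6.0/(12.0-6.0) = 6.0/6.00
L = 1.0000 patients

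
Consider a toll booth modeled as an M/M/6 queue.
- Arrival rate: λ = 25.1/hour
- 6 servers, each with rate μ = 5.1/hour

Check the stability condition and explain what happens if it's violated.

Stability requires ρ = λ/(cμ) < 1
ρ = 25.1/(6 × 5.1) = 25.1/30.60 = 0.8203
Since 0.8203 < 1, the system is STABLE.
The servers are busy 82.03% of the time.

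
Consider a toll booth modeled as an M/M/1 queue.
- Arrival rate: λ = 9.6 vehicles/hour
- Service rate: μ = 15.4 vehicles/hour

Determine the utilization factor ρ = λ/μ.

Server utilization: ρ = λ/μ
ρ = 9.6/15.4 = 0.6234
The server is busy 62.34% of the time.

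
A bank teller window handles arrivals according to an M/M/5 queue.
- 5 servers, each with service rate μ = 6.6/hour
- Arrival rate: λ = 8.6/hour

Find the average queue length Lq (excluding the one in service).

Traffic intensity: ρ = λ/(cμ) = 8.6/(5×6.6) = 0.2606
Since ρ = 0.2606 < 1, system is stable.
Offered load a = λ/μ = cρ = 8.6/6.6 = 1.3030
P₀ = [ Σₙ₌₀^4 aⁿ/n! + a^5/(5!(1-ρ)) ]⁻¹
Σ = a^0/0! + a^1/1! + a^2/2! + a^3/3! + a^4/4! = 1.0000 + 1.3030 + 0.84894 + 0.36873 + 0.12012 = 3.6408
a^5/(5!(1-ρ)) = 3.7564/(120 × 0.7394) = 0.04234
P₀ = 1/(3.6408 + 0.04234) = 0.2715
Lq = P₀·a^5·ρ / (5!(1-ρ)²) = 0.2715 × 3.7564 × 0.2606 / (120 × 0.5467) = 0.004051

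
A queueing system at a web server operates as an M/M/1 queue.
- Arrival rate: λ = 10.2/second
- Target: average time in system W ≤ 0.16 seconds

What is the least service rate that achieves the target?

For M/M/1: W = 1/(μ-λ)
Need W ≤ 0.16, so 1/(μ-λ) ≤ 0.16
μ - λ ≥ 1/0.16 = 6.2500
μ ≥ 10.2 + 6.2500 = 16.4500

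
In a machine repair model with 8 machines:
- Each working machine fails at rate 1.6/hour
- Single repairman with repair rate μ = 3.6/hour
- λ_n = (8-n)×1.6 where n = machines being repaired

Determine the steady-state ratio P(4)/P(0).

P(4)/P(0) = ∏_{i=0}^{4-1} λ_i/μ_{i+1}
= (8-0)×1.6/3.6 × (8-1)×1.6/3.6 × (8-2)×1.6/3.6 × (8-3)×1.6/3.6
= 65.5510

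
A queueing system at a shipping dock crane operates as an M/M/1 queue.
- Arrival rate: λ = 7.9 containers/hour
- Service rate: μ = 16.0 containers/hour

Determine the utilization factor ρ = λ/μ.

Server utilization: ρ = λ/μ
ρ = 7.9/16.0 = 0.4938
The server is busy 49.38% of the time.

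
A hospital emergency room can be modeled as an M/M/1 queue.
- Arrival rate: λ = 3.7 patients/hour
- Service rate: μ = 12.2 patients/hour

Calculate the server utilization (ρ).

Server utilization: ρ = λ/μ
ρ = 3.7/12.2 = 0.3033
The server is busy 30.33% of the time.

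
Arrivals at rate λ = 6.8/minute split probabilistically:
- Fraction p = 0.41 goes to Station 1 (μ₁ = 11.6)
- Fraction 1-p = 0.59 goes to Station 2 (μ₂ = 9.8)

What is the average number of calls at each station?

Effective rates: λ₁ = 6.8×0.41 = 2.788, λ₂ = 6.8×0.59 = 4.012
Station 1: ρ₁ = 2.788/11.6 = 0.24034, L₁ = ρ₁/(1-ρ₁) = 0.24034/(1-0.24034) = 0.3164
Station 2: ρ₂ = 4.012/9.8 = 0.4094, L₂ = ρ₂/(1-ρ₂) = 0.4094/(1-0.4094) = 0.6932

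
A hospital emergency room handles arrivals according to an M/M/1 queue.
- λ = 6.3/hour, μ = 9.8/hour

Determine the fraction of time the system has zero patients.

ρ = λ/μ = 6.3/9.8 = 0.6429
P(0) = 1 - ρ = 1 - 0.6429 = 0.3571
The server is idle 35.71% of the time.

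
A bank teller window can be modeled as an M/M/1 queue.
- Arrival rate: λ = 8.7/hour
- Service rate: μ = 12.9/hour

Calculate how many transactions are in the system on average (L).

ρ = λ/μ = 8.7/12.9 = 0.6744
For M/M/1: L = λ/(μ-λ)
L = 8.7/(12.9-8.7) = 8.7/4.20
L = 2.0714 transactions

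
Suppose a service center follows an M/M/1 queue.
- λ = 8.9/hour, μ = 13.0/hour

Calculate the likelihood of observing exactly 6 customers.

ρ = λ/μ = 8.9/13.0 = 0.6846
P(n) = (1-ρ)ρⁿ
P(6) = (1-0.6846) × 0.6846^6
P(6) = 0.31540 × 0.10295
P(6) = 0.03247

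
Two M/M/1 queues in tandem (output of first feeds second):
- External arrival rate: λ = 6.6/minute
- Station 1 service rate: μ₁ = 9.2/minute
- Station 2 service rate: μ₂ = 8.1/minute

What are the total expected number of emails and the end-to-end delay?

By Jackson's theorem, each station behaves as independent M/M/1.
Station 1: ρ₁ = 6.6/9.2 = 0.7174, L₁ = ρ₁/(1-ρ₁) = λ/(μ₁-λ) = 6.6/2.60 = 2.5385
Station 2: ρ₂ = 6.6/8.1 = 0.8148, L₂ = ρ₂/(1-ρ₂) = λ/(μ₂-λ) = 6.6/1.50 = 4.4000
Total: L = L₁ + L₂ = 2.5385 + 4.4000 = 6.9385
W = L/λ = 6.9385/6.6 = 1.0513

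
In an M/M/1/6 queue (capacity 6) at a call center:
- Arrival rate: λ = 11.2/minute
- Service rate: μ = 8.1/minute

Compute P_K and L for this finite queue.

ρ = λ/μ = 11.2/8.1 = 1.3827
P₀ = (1-ρ)/(1-ρ^(K+1)) = (1-1.3827)/(1-1.3827^7) = -0.3827/-8.6626 = 0.04418
P_K = P₀×ρ^K = 0.04418 × 1.3827^6 = 0.04418 × 6.9882 = 0.3087
Blocking probability P_6 = 0.3087 (30.87%)
L = ρ[1 - (K+1)ρ^K + Kρ^(K+1)] / [(1-ρ)(1-ρ^(K+1))]
L = 1.3827 × (1 - 7×6.9882 + 6×9.6626) / ((1 - 1.3827) × (1 - 9.6626)) = 4.1951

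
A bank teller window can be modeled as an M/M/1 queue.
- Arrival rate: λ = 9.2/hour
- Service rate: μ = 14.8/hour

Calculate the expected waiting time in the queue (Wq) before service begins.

First, compute utilization: ρ = λ/μ = 9.2/14.8 = 0.6216
For M/M/1: Wq = λ/(μ(μ-λ))
Wq = 9.2/(14.8 × (14.8-9.2))
Wq = 9.2/(14.8 × 5.60)
Wq = 0.1110 hours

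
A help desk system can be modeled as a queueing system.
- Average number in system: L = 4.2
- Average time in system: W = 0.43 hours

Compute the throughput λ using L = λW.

Little's Law: L = λW, so λ = L/W
λ = 4.2/0.43 = 9.7674 tickets/hour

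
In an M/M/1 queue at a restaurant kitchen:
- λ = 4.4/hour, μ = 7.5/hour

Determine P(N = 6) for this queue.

ρ = λ/μ = 4.4/7.5 = 0.58667
P(n) = (1-ρ)ρⁿ
P(6) = (1-0.58667) × 0.58667^6
P(6) = 0.4133 × 0.04077
P(6) = 0.01685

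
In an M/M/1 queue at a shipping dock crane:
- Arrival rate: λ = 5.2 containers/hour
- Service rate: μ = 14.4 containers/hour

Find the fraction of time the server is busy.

Server utilization: ρ = λ/μ
ρ = 5.2/14.4 = 0.3611
The server is busy 36.11% of the time.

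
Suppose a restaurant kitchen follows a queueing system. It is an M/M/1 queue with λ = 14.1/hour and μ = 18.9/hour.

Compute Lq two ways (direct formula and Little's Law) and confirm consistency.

Method 1 (direct): Lq = λ²/(μ(μ-λ)) = 198.81/(18.9 × 4.80) = 2.1915

Method 2 (Little's Law):
W = 1/(μ-λ) = 1/4.80 = 0.208333
Wq = W - 1/μ = 0.208333 - 0.0529101 = 0.155423
Lq = λWq = 14.1 × 0.155423 = 2.1915 ✔ (matches Method 1)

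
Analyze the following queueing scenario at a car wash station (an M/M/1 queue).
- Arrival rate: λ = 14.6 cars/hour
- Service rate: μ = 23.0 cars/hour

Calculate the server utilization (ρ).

Server utilization: ρ = λ/μ
ρ = 14.6/23.0 = 0.6348
The server is busy 63.48% of the time.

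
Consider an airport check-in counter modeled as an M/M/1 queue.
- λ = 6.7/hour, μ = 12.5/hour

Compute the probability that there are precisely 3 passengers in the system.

ρ = λ/μ = 6.7/12.5 = 0.5360
P(n) = (1-ρ)ρⁿ
P(3) = (1-0.5360) × 0.5360^3
P(3) = 0.46400 × 0.15399
P(3) = 0.07145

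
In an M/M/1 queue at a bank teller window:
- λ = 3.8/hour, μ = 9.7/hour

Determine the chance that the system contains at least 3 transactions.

ρ = λ/μ = 3.8/9.7 = 0.39175
P(N ≥ n) = ρⁿ
P(N ≥ 3) = 0.39175^3
P(N ≥ 3) = 0.06012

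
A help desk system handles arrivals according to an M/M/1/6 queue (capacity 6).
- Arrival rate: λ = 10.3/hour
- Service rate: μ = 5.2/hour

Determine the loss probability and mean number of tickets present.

ρ = λ/μ = 10.3/5.2 = 1.98077
P₀ = (1-ρ)/(1-ρ^(K+1)) = (1-1.98077)/(1-1.98077^7) = -0.9808/-118.6295 = 0.008268
P_K = P₀×ρ^K = 0.008268 × 1.98077^6 = 0.008268 × 60.3955 = 0.4993
Blocking probability P_6 = 0.4993 (49.93%)
L = ρ[1 - (K+1)ρ^K + Kρ^(K+1)] / [(1-ρ)(1-ρ^(K+1))]
L = 1.98077 × (1 - 7×60.3955 + 6×119.6295) / ((1 - 1.98077) × (1 - 119.6295)) = 5.0394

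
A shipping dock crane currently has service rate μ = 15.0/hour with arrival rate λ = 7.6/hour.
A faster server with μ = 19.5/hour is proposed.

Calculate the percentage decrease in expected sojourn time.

System 1: ρ₁ = 7.6/15.0 = 0.5067, W₁ = 1/(15.0-7.6) = 0.13514
System 2: ρ₂ = 7.6/19.5 = 0.3897, W₂ = 1/(19.5-7.6) = 0.084034
Improvement: (W₁-W₂)/W₁ = (0.13514-0.084034)/0.13514 = 37.82%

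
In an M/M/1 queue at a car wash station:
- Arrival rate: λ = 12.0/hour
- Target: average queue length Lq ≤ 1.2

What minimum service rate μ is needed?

For M/M/1: Lq = λ²/(μ(μ-λ))
Need Lq ≤ 1.2, i.e. μ(μ-λ) ≥ λ²/1.2
μ² - 12.0μ - 144.00/1.2 ≥ 0  →  μ² - 12.0μ - 120.0000 ≥ 0
Quadratic formula (positive root): μ = [λ + √(λ² + 4×120.0000)]/2
Discriminant: 144.00 + 4×120.0000 = 624.0000, √624.0000 = 24.9800
μ ≥ (12.0 + 24.9800)/2 = 18.4900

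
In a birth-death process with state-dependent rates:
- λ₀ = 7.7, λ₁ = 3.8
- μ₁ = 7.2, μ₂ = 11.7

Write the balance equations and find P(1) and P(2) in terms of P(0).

Balance equations:
State 0: λ₀P₀ = μ₁P₁ → P₁ = (λ₀/μ₁)P₀ = (7.7/7.2)P₀ = 1.0694P₀
State 1: P₂ = (λ₀λ₁)/(μ₁μ₂)P₀ = (7.7×3.8)/(7.2×11.7)P₀ = 0.3473P₀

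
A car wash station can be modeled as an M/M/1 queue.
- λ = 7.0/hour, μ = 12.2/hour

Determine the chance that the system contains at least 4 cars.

ρ = λ/μ = 7.0/12.2 = 0.5738
P(N ≥ n) = ρⁿ
P(N ≥ 4) = 0.5738^4
P(N ≥ 4) = 0.1084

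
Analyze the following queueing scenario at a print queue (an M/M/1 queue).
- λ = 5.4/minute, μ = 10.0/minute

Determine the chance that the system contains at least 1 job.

ρ = λ/μ = 5.4/10.0 = 0.5400
P(N ≥ n) = ρⁿ
P(N ≥ 1) = 0.5400^1
P(N ≥ 1) = 0.5400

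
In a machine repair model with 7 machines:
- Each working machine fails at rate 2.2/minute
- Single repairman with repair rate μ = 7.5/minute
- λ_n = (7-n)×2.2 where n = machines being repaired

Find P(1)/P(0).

P(1)/P(0) = ∏_{i=0}^{1-1} λ_i/μ_{i+1}
= (7-0)×2.2/7.5
= 2.0533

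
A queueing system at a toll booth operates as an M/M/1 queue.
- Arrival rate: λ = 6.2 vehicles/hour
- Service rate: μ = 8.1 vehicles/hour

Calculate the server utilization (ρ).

Server utilization: ρ = λ/μ
ρ = 6.2/8.1 = 0.7654
The server is busy 76.54% of the time.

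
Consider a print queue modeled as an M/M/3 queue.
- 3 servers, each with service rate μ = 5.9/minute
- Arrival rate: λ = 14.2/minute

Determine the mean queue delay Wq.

Traffic intensity: ρ = λ/(cμ) = 14.2/(3×5.9) = 0.8023
Since ρ = 0.8023 < 1, system is stable.
Offered load a = λ/μ = cρ = 14.2/5.9 = 2.4068
P₀ = [ Σₙ₌₀^2 aⁿ/n! + a^3/(3!(1-ρ)) ]⁻¹
Σ = a^0/0! + a^1/1! + a^2/2! = 1.0000 + 2.4068 + 2.8963 = 6.3031
a^3/(3!(1-ρ)) = 13.9415/(6 × 0.19774) = 11.7507
P₀ = 1/(6.3031 + 11.7507) = 0.05539
Lq = P₀·a^3·ρ / (3!(1-ρ)²) = 0.055390 × 13.9415 × 0.80226 / (6 × 0.039101) = 2.6407
Wq = Lq/λ = 2.6407/14.2 = 0.1860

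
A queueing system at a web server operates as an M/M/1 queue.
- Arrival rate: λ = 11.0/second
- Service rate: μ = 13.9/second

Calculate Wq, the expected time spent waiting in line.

First, compute utilization: ρ = λ/μ = 11.0/13.9 = 0.7914
For M/M/1: Wq = λ/(μ(μ-λ))
Wq = 11.0/(13.9 × (13.9-11.0))
Wq = 11.0/(13.9 × 2.90)
Wq = 0.2729 seconds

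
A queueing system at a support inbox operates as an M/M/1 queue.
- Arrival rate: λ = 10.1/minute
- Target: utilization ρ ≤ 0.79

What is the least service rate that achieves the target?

ρ = λ/μ, so μ = λ/ρ
μ ≥ 10.1/0.79 = 12.7848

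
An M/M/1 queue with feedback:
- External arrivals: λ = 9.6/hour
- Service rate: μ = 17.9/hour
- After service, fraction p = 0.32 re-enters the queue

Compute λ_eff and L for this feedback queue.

Effective arrival rate: λ_eff = λ/(1-p) = 9.6/(1-0.32) = 9.6/0.68 = 14.117647
ρ = λ_eff/μ = 14.117647/17.9 = 0.788695
L = ρ/(1-ρ) = 0.788695/(1-0.788695) = 3.7325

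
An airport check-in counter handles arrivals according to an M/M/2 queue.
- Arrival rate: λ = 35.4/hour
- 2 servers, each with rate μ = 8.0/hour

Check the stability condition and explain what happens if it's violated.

Stability requires ρ = λ/(cμ) < 1
ρ = 35.4/(2 × 8.0) = 35.4/16.00 = 2.2125
Since 2.2125 ≥ 1, the system is UNSTABLE.
Need c > λ/μ = 35.4/8.0 = 4.42.
Minimum servers needed: c = 5.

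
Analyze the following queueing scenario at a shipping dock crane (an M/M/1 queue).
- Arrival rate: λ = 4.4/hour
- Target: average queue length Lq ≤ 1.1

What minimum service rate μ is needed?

For M/M/1: Lq = λ²/(μ(μ-λ))
Need Lq ≤ 1.1, i.e. μ(μ-λ) ≥ λ²/1.1
μ² - 4.4μ - 19.36/1.1 ≥ 0  →  μ² - 4.4μ - 17.6000 ≥ 0
Quadratic formula (positive root): μ = [λ + √(λ² + 4×17.6000)]/2
Discriminant: 19.36 + 4×17.6000 = 89.7600, √89.7600 = 9.4742
μ ≥ (4.4 + 9.4742)/2 = 6.9371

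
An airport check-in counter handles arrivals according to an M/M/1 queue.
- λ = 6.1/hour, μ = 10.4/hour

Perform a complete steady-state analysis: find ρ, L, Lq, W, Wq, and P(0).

Step 1: ρ = λ/μ = 6.1/10.4 = 0.5865
Step 2: L = λ/(μ-λ) = 6.1/4.30 = 1.4186
Step 3: Lq = λ²/(μ(μ-λ)) = 37.21/(10.4×4.30) = 0.8321
Step 4: W = 1/(μ-λ) = 1/4.30 = 0.23256
Step 5: Wq = λ/(μ(μ-λ)) = 6.1/(10.4×4.30) = 0.1364
Step 6: P(0) = 1-ρ = 0.4135
Verify: L = λW = 6.1×0.23256 = 1.4186 ✔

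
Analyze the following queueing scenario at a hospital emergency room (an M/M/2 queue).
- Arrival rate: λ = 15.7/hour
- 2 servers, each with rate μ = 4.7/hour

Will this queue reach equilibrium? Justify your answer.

Stability requires ρ = λ/(cμ) < 1
ρ = 15.7/(2 × 4.7) = 15.7/9.40 = 1.6702
Since 1.6702 ≥ 1, the system is UNSTABLE.
Need c > λ/μ = 15.7/4.7 = 3.34.
Minimum servers needed: c = 4.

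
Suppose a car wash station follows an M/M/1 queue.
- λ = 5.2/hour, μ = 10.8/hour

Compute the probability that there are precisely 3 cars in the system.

ρ = λ/μ = 5.2/10.8 = 0.4815
P(n) = (1-ρ)ρⁿ
P(3) = (1-0.4815) × 0.4815^3
P(3) = 0.51850 × 0.11163
P(3) = 0.05788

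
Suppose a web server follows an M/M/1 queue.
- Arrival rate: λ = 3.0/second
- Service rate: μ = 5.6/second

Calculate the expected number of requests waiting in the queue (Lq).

ρ = λ/μ = 3.0/5.6 = 0.5357
For M/M/1: Lq = λ²/(μ(μ-λ))
Lq = 9.00/(5.6 × 2.60)
Lq = 0.6181 requests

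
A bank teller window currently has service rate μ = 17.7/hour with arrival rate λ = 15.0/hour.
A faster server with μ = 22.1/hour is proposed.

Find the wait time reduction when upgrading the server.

System 1: ρ₁ = 15.0/17.7 = 0.8475, W₁ = 1/(17.7-15.0) = 0.37037
System 2: ρ₂ = 15.0/22.1 = 0.6787, W₂ = 1/(22.1-15.0) = 0.14085
Improvement: (W₁-W₂)/W₁ = (0.37037-0.14085)/0.37037 = 61.97%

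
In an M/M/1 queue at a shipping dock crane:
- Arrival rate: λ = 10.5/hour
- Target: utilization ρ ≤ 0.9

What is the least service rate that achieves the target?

ρ = λ/μ, so μ = λ/ρ
μ ≥ 10.5/0.9 = 11.6667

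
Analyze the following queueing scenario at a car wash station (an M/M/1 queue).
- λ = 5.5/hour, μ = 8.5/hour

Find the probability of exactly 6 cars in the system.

ρ = λ/μ = 5.5/8.5 = 0.64706
P(n) = (1-ρ)ρⁿ
P(6) = (1-0.64706) × 0.64706^6
P(6) = 0.3529 × 0.07340
P(6) = 0.02590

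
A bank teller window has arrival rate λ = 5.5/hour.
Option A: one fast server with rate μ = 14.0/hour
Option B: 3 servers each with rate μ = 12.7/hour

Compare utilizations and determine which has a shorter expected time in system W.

Option A: single server μ = 14.0 (M/M/1)
  ρ_A = 5.5/14.0 = 0.3929
  W_A = 1/(μ-λ) = 1/(14.0-5.5) = 1/8.50 = 0.1176

Option B: 3 servers μ = 12.7 (M/M/3)
  ρ_B = λ/(cμ) = 5.5/(3×12.7) = 0.1444
  Offered load a = λ/μ = cρ = 5.5/12.7 = 0.4331
  P₀ = [ Σₙ₌₀^2 aⁿ/n! + a^3/(3!(1-ρ)) ]⁻¹
  Σ = a^0/0! + a^1/1! + a^2/2! = 1.0000 + 0.43307 + 0.093775 = 1.5268
  a^3/(3!(1-ρ)) = 0.08122/(6 × 0.8556) = 0.01582
  P₀ = 1/(1.5268 + 0.01582) = 0.6482
  Lq = P₀·a^3·ρ / (3!(1-ρ)²) = 0.64823 × 0.081223 × 0.14436 / (6 × 0.73213) = 0.001730
  Wq_B = Lq/λ = 0.0017302/5.5 = 0.0003146
  W_B = Wq_B + 1/μ = 0.0003146 + 0.07874 = 0.07905

Since W_B = 0.07905 < W_A = 0.1176, Option B (multiple servers) has the shorter time in system.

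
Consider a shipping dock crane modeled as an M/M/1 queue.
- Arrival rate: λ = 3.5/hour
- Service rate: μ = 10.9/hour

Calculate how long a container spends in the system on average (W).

First, compute utilization: ρ = λ/μ = 3.5/10.9 = 0.3211
For M/M/1: W = 1/(μ-λ)
W = 1/(10.9-3.5) = 1/7.40
W = 0.1351 hours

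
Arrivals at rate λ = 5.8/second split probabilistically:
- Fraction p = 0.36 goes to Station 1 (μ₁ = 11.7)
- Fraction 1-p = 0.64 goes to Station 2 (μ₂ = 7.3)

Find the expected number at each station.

Effective rates: λ₁ = 5.8×0.36 = 2.088, λ₂ = 5.8×0.64 = 3.712
Station 1: ρ₁ = 2.088/11.7 = 0.17846, L₁ = ρ₁/(1-ρ₁) = 0.17846/(1-0.17846) = 0.2172
Station 2: ρ₂ = 3.712/7.3 = 0.5085, L₂ = ρ₂/(1-ρ₂) = 0.5085/(1-0.5085) = 1.0346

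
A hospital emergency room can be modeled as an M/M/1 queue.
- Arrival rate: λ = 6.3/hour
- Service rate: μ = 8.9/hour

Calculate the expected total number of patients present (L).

ρ = λ/μ = 6.3/8.9 = 0.7079
For M/M/1: L = λ/(μ-λ)
L = 6.3/(8.9-6.3) = 6.3/2.60
L = 2.4231 patients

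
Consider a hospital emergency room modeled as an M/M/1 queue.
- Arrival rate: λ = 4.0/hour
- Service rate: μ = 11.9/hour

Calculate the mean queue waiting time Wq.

First, compute utilization: ρ = λ/μ = 4.0/11.9 = 0.3361
For M/M/1: Wq = λ/(μ(μ-λ))
Wq = 4.0/(11.9 × (11.9-4.0))
Wq = 4.0/(11.9 × 7.90)
Wq = 0.04255 hours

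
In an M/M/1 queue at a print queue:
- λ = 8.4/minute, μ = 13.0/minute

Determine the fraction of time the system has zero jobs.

ρ = λ/μ = 8.4/13.0 = 0.6462
P(0) = 1 - ρ = 1 - 0.6462 = 0.3538
The server is idle 35.38% of the time.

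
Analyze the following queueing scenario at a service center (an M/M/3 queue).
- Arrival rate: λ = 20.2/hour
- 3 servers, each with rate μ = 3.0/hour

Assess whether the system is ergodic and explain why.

Stability requires ρ = λ/(cμ) < 1
ρ = 20.2/(3 × 3.0) = 20.2/9.00 = 2.2444
Since 2.2444 ≥ 1, the system is UNSTABLE.
Need c > λ/μ = 20.2/3.0 = 6.73.
Minimum servers needed: c = 7.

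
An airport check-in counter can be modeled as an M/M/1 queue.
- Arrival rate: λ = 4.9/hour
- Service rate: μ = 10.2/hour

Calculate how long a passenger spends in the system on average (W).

First, compute utilization: ρ = λ/μ = 4.9/10.2 = 0.4804
For M/M/1: W = 1/(μ-λ)
W = 1/(10.2-4.9) = 1/5.30
W = 0.1887 hours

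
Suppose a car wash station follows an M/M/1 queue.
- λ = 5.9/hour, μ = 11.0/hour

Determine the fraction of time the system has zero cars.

ρ = λ/μ = 5.9/11.0 = 0.5364
P(0) = 1 - ρ = 1 - 0.5364 = 0.4636
The server is idle 46.36% of the time.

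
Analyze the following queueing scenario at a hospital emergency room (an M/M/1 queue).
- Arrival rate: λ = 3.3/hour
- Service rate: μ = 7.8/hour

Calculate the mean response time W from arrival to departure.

First, compute utilization: ρ = λ/μ = 3.3/7.8 = 0.4231
For M/M/1: W = 1/(μ-λ)
W = 1/(7.8-3.3) = 1/4.50
W = 0.2222 hours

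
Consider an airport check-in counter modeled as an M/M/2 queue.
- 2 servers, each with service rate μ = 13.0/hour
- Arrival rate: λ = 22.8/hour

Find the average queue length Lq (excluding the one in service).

Traffic intensity: ρ = λ/(cμ) = 22.8/(2×13.0) = 0.8769
Since ρ = 0.8769 < 1, system is stable.
Offered load a = λ/μ = cρ = 22.8/13.0 = 1.7538
P₀ = [ Σₙ₌₀^1 aⁿ/n! + a^2/(2!(1-ρ)) ]⁻¹
Σ = a^0/0! + a^1/1! = 1.0000 + 1.7538 = 2.7538
a^2/(2!(1-ρ)) = 3.07598/(2 × 0.123077) = 12.4962
P₀ = 1/(2.7538 + 12.4962) = 0.06557
Lq = P₀·a^2·ρ / (2!(1-ρ)²) = 0.065574 × 3.0760 × 0.87692 / (2 × 0.015148) = 5.8384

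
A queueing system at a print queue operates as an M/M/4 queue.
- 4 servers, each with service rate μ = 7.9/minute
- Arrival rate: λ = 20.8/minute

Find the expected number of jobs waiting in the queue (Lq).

Traffic intensity: ρ = λ/(cμ) = 20.8/(4×7.9) = 0.6582
Since ρ = 0.6582 < 1, system is stable.
Offered load a = λ/μ = cρ = 20.8/7.9 = 2.6329
P₀ = [ Σₙ₌₀^3 aⁿ/n! + a^4/(4!(1-ρ)) ]⁻¹
Σ = a^0/0! + a^1/1! + a^2/2! + a^3/3! = 1.0000 + 2.6329 + 3.4661 + 3.0420 = 10.1410
a^4/(4!(1-ρ)) = 48.0557/(24 × 0.341772) = 5.8586
P₀ = 1/(10.1410 + 5.8586) = 0.06250
Lq = P₀·a^4·ρ / (4!(1-ρ)²) = 0.06250 × 48.0557 × 0.6582 / (24 × 0.1168) = 0.7052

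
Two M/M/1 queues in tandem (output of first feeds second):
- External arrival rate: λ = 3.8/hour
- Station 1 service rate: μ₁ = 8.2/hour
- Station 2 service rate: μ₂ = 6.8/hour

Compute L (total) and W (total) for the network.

By Jackson's theorem, each station behaves as independent M/M/1.
Station 1: ρ₁ = 3.8/8.2 = 0.4634, L₁ = ρ₁/(1-ρ₁) = λ/(μ₁-λ) = 3.8/4.40 = 0.8636
Station 2: ρ₂ = 3.8/6.8 = 0.5588, L₂ = ρ₂/(1-ρ₂) = λ/(μ₂-λ) = 3.8/3.00 = 1.2667
Total: L = L₁ + L₂ = 0.8636 + 1.2667 = 2.1303
W = L/λ = 2.1303/3.8 = 0.5606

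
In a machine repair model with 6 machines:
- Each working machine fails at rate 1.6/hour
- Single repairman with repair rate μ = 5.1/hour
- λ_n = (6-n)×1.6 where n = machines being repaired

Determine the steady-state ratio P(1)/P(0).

P(1)/P(0) = ∏_{i=0}^{1-1} λ_i/μ_{i+1}
= (6-0)×1.6/5.1
= 1.8824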